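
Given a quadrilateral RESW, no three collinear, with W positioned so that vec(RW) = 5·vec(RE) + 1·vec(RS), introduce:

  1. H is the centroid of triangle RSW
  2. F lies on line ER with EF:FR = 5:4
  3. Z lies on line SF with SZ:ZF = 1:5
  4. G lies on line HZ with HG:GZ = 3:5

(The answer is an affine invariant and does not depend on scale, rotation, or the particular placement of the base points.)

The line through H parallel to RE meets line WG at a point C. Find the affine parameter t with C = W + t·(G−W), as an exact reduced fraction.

Work in coordinates with R = (0, 0), E = (1, 0), S = (0, 1), W = (5, 1).
1. H is the centroid of triangle RSW ⇒ H = (5/3, 2/3)
2. F lies on line ER with EF:FR = 5:4 ⇒ F = (4/9, 0)
3. Z lies on line SF with SZ:ZF = 1:5 ⇒ Z = (2/27, 5/6)
4. G lies on line HZ with HG:GZ = 3:5 ⇒ G = (77/72, 35/48)
through H parallel to RE: direction (1, 0); meets WG at C = (19/117, 2/3)
C = W + t·(G−W) with t = 16/13

t = 16/13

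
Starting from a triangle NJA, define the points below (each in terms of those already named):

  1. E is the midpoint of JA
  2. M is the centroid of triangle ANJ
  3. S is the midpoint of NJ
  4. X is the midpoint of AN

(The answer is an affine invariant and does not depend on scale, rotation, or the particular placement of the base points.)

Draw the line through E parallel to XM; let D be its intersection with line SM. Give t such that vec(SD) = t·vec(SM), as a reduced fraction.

t = 2

Assign N = (0, 0), J = (1, 0), A = (0, 1) — the answer is frame-independent, so this choice is without loss of generality.
1. E is the midpoint of JA ⇒ E = (1/2, 1/2)
2. M is the centroid of triangle ANJ ⇒ M = (1/3, 1/3)
3. S is the midpoint of NJ ⇒ S = (1/2, 0)
4. X is the midpoint of AN ⇒ X = (0, 1/2)
through E parallel to XM: direction (1/3, -1/6); meets SM at D = (1/6, 2/3)
D = S + t·(M−S) with t = 2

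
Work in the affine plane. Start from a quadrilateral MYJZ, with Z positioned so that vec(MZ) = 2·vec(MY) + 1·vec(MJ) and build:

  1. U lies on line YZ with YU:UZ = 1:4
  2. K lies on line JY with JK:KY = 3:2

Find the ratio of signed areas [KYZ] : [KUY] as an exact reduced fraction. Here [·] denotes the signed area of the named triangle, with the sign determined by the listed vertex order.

Choose coordinates M = (0, 0), Y = (1, 0), J = (0, 1), Z = (2, 1).
1. U lies on line YZ with YU:UZ = 1:4 ⇒ U = (6/5, 1/5)
2. K lies on line JY with JK:KY = 3:2 ⇒ K = (3/5, 2/5)
2·[KYZ] = 4/5, 2·[KUY] = -4/25
[KYZ]:[KUY] = 4/5:-4/25 = -5

[KYZ]:[KUY] = -5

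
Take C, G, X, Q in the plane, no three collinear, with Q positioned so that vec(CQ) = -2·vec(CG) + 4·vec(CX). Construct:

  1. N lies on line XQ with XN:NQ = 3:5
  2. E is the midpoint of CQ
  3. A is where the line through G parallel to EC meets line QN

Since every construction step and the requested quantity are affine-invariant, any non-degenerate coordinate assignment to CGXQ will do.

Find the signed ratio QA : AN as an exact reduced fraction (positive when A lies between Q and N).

QA:AN = -16/11

Set C = (0, 0), G = (1, 0), X = (0, 1), Q = (-2, 4); any affine frame gives the same invariant.
1. N lies on line XQ with XN:NQ = 3:5 ⇒ N = (-3/4, 17/8)
2. E is the midpoint of CQ ⇒ E = (-1, 2)
3. A is where the line through G parallel to EC meets line QN ⇒ A = (2, -2)
A = Q + t·(N−Q) with t = 16/5, so QA:AN = t:(1−t) = 16/5:-11/5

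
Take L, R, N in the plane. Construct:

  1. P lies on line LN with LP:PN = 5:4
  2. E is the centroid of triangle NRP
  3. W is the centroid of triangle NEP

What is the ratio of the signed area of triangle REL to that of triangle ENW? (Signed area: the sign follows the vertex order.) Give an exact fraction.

[REL]:[ENW] = 21/2

Assign L = (0, 0), R = (1, 0), N = (0, 1) — the answer is frame-independent, so this choice is without loss of generality.
1. P lies on line LN with LP:PN = 5:4 ⇒ P = (0, 5/9)
2. E is the centroid of triangle NRP ⇒ E = (1/3, 14/27)
3. W is the centroid of triangle NEP ⇒ W = (1/9, 56/81)
2·[REL] = 14/27, 2·[ENW] = 4/81
[REL]:[ENW] = 14/27:4/81 = 21/2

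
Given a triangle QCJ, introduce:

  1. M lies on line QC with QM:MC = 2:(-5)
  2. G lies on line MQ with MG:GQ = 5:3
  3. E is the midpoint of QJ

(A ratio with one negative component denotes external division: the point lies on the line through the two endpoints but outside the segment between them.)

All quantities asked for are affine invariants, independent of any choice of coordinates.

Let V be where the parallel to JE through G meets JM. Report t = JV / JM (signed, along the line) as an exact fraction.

Set Q = (0, 0), C = (1, 0), J = (0, 1); any affine frame gives the same invariant.
1. M lies on line QC with QM:MC = 2:(-5) ⇒ M = (-2/3, 0)
2. G lies on line MQ with MG:GQ = 5:3 ⇒ G = (-1/4, 0)
3. E is the midpoint of QJ ⇒ E = (0, 1/2)
through G parallel to JE: direction (0, -1/2); meets JM at V = (-1/4, 5/8)
V = J + t·(M−J) with t = 3/8

t = 3/8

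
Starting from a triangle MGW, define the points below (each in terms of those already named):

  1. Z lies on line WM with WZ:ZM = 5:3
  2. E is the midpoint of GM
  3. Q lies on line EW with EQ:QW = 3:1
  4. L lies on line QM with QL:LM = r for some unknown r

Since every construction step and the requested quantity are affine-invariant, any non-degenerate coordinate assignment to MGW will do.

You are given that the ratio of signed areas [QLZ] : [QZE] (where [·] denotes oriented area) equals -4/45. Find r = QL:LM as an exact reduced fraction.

Set M = (0, 0), G = (1, 0), W = (0, 1); any affine frame gives the same invariant.
1. Z lies on line WM with WZ:ZM = 5:3 ⇒ Z = (0, 3/8)
2. E is the midpoint of GM ⇒ E = (1/2, 0)
3. Q lies on line EW with EQ:QW = 3:1 ⇒ Q = (1/8, 3/4)
4. With QL:LM = r, write λ = r/(r+1) so L = Q + λ·(M−Q); L is affine-linear in λ
Every point depending on L is an affine combination of L and λ-independent points, so each such coordinate is linear in λ; the λ² term in each signed area is a multiple of (M−Q)×(M−Q) = 0, so 2·[QLZ] and 2·[QZE] are each linear in λ. Evaluating at λ=0 and λ=1:
  2·[QLZ] = -3/64·λ,   2·[QZE] = 15/64
So [QLZ]:[QZE] = (-3/64·λ) / (15/64). Setting this equal to -4/45:
  -3/64·λ = -4/45·(15/64)  ⇒  λ = 4/9
Then r = λ/(1−λ) = (4/9)/(5/9) = 4/5. Check: with r = 4/5, L = (5/72, 5/12) and [QLZ]:[QZE] = -4/45 as required.

r = 4/5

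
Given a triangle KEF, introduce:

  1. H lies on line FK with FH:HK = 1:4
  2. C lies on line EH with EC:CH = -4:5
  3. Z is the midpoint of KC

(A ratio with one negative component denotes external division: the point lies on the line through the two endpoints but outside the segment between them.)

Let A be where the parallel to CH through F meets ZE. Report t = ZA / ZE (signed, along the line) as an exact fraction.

t = 3/2

Set K = (0, 0), E = (1, 0), F = (0, 1); any affine frame gives the same invariant.
1. H lies on line FK with FH:HK = 1:4 ⇒ H = (0, 4/5)
2. C lies on line EH with EC:CH = -4:5 ⇒ C = (5, -16/5)
3. Z is the midpoint of KC ⇒ Z = (5/2, -8/5)
through F parallel to CH: direction (-5, 4); meets ZE at A = (1/4, 4/5)
A = Z + t·(E−Z) with t = 3/2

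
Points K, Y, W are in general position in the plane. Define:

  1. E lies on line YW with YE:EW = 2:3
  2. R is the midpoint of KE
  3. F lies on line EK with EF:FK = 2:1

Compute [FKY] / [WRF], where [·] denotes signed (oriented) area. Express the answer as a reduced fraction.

Set K = (0, 0), Y = (1, 0), W = (0, 1); any affine frame gives the same invariant.
1. E lies on line YW with YE:EW = 2:3 ⇒ E = (3/5, 2/5)
2. R is the midpoint of KE ⇒ R = (3/10, 1/5)
3. F lies on line EK with EF:FK = 2:1 ⇒ F = (1/5, 2/15)
2·[FKY] = 2/15, 2·[WRF] = -1/10
[FKY]:[WRF] = 2/15:-1/10 = -4/3

[FKY]:[WRF] = -4/3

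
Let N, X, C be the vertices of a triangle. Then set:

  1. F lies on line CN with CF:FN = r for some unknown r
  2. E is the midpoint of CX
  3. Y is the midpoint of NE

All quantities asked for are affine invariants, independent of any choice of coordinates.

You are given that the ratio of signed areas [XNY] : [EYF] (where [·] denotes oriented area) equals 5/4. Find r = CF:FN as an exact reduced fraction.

r = 1/4

Assign N = (0, 0), X = (1, 0), C = (0, 1) — the answer is frame-independent, so this choice is without loss of generality.
1. With CF:FN = r, write λ = r/(r+1) so F = C + λ·(N−C); F is affine-linear in λ
2. E is the midpoint of CX ⇒ E = (1/2, 1/2)
3. Y is the midpoint of NE ⇒ Y = (1/4, 1/4)
Every point depending on F is an affine combination of F and λ-independent points, so each such coordinate is linear in λ; the λ² term in each signed area is a multiple of (N−C)×(N−C) = 0, so 2·[XNY] and 2·[EYF] are each linear in λ. Evaluating at λ=0 and λ=1:
  2·[XNY] = -1/4,   2·[EYF] = 1/4·λ − 1/4
So [XNY]:[EYF] = (-1/4) / (1/4·λ − 1/4). Setting this equal to 5/4:
  -1/4 = 5/4·(1/4·λ − 1/4)  ⇒  λ = 1/5
Then r = λ/(1−λ) = (1/5)/(4/5) = 1/4. Check: with r = 1/4, F = (0, 4/5) and [XNY]:[EYF] = 5/4 as required.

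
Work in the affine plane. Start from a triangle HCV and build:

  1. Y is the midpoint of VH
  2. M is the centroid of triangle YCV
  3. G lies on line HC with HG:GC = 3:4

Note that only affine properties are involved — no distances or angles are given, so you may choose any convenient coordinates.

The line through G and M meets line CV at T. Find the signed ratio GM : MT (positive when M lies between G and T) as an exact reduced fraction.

GM:MT = 17/7

Choose coordinates H = (0, 0), C = (1, 0), V = (0, 1).
1. Y is the midpoint of VH ⇒ Y = (0, 1/2)
2. M is the centroid of triangle YCV ⇒ M = (1/3, 1/2)
3. G lies on line HC with HG:GC = 3:4 ⇒ G = (3/7, 0)
line GM meets CV at T = (5/17, 12/17)
M = G + t·(T−G) with t = 17/24, so GM:MT = 17/24:7/24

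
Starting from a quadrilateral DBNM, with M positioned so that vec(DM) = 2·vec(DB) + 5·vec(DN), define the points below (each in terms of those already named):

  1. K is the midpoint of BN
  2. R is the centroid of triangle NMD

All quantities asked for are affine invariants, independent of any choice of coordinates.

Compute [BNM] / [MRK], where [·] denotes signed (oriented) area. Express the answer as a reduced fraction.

[BNM]:[MRK] = -4

Assign D = (0, 0), B = (1, 0), N = (0, 1), M = (2, 5) — the answer is frame-independent, so this choice is without loss of generality.
1. K is the midpoint of BN ⇒ K = (1/2, 1/2)
2. R is the centroid of triangle NMD ⇒ R = (2/3, 2)
2·[BNM] = -6, 2·[MRK] = 3/2
[BNM]:[MRK] = -6:3/2 = -4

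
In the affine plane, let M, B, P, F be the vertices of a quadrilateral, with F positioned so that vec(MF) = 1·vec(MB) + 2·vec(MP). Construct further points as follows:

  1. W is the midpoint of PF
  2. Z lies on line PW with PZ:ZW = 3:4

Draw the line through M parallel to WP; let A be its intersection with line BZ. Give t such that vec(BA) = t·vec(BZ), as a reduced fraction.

Choose coordinates M = (0, 0), B = (1, 0), P = (0, 1), F = (1, 2).
1. W is the midpoint of PF ⇒ W = (1/2, 3/2)
2. Z lies on line PW with PZ:ZW = 3:4 ⇒ Z = (3/14, 17/14)
through M parallel to WP: direction (-1/2, -1/2); meets BZ at A = (17/28, 17/28)
A = B + t·(Z−B) with t = 1/2

t = 1/2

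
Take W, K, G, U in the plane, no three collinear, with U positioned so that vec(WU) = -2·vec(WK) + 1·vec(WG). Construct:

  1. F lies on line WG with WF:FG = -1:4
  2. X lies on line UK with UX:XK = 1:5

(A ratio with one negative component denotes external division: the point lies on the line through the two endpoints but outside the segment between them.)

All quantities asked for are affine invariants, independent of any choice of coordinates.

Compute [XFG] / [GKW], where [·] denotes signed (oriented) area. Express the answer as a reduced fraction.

Choose coordinates W = (0, 0), K = (1, 0), G = (0, 1), U = (-2, 1).
1. F lies on line WG with WF:FG = -1:4 ⇒ F = (0, -1/3)
2. X lies on line UK with UX:XK = 1:5 ⇒ X = (-3/2, 5/6)
2·[XFG] = 2, 2·[GKW] = -1
[XFG]:[GKW] = 2:-1 = -2

[XFG]:[GKW] = -2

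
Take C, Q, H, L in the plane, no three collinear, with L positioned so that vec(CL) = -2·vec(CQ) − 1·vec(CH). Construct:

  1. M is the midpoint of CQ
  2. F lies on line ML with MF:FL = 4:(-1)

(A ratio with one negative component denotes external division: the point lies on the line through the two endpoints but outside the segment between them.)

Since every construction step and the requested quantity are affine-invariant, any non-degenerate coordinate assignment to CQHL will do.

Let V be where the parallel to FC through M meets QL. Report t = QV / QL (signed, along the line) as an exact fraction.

t = 4/7

Set C = (0, 0), Q = (1, 0), H = (0, 1), L = (-2, -1); any affine frame gives the same invariant.
1. M is the midpoint of CQ ⇒ M = (1/2, 0)
2. F lies on line ML with MF:FL = 4:(-1) ⇒ F = (-17/6, -4/3)
through M parallel to FC: direction (17/6, 4/3); meets QL at V = (-5/7, -4/7)
V = Q + t·(L−Q) with t = 4/7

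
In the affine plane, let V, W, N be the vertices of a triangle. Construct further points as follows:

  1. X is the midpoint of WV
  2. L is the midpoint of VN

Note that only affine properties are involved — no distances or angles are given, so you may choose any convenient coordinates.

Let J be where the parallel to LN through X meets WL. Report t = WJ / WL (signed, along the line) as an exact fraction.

Choose coordinates V = (0, 0), W = (1, 0), N = (0, 1).
1. X is the midpoint of WV ⇒ X = (1/2, 0)
2. L is the midpoint of VN ⇒ L = (0, 1/2)
through X parallel to LN: direction (0, 1/2); meets WL at J = (1/2, 1/4)
J = W + t·(L−W) with t = 1/2

t = 1/2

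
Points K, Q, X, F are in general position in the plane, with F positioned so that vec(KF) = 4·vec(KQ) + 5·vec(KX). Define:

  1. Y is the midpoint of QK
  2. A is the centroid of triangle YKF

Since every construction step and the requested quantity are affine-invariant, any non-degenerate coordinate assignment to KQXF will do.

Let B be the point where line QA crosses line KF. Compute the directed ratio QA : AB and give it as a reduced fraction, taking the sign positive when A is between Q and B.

Work in coordinates with K = (0, 0), Q = (1, 0), X = (0, 1), F = (4, 5).
1. Y is the midpoint of QK ⇒ Y = (1/2, 0)
2. A is the centroid of triangle YKF ⇒ A = (3/2, 5/3)
line QA meets KF at B = (8/5, 2)
A = Q + t·(B−Q) with t = 5/6, so QA:AB = 5/6:1/6

QA:AB = 5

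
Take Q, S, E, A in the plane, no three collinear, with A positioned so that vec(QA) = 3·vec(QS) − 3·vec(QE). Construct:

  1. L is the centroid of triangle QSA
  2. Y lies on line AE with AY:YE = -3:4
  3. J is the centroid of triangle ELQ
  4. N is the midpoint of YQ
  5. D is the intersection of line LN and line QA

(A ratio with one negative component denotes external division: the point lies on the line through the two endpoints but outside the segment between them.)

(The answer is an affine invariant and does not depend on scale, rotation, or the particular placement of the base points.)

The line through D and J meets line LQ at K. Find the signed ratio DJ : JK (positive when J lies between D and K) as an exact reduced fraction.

Work in coordinates with Q = (0, 0), S = (1, 0), E = (0, 1), A = (3, -3).
1. L is the centroid of triangle QSA ⇒ L = (4/3, -1)
2. Y lies on line AE with AY:YE = -3:4 ⇒ Y = (12, -15)
3. J is the centroid of triangle ELQ ⇒ J = (4/9, 0)
4. N is the midpoint of YQ ⇒ N = (6, -15/2)
5. D is the intersection of line LN and line QA ⇒ D = (24/11, -24/11)
line DJ meets LQ at K = (32/29, -24/29)
J = D + t·(K−D) with t = 29/18, so DJ:JK = 29/18:-11/18

DJ:JK = -29/11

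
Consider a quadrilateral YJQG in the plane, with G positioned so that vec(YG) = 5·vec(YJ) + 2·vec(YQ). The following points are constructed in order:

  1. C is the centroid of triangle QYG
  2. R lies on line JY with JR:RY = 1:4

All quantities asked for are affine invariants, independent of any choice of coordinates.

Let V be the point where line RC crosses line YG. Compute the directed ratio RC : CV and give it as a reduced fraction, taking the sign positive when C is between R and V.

RC:CV = -49/25

Work in coordinates with Y = (0, 0), J = (1, 0), Q = (0, 1), G = (5, 2).
1. C is the centroid of triangle QYG ⇒ C = (5/3, 1)
2. R lies on line JY with JR:RY = 1:4 ⇒ R = (4/5, 0)
line RC meets YG at V = (60/49, 24/49)
C = R + t·(V−R) with t = 49/24, so RC:CV = 49/24:-25/24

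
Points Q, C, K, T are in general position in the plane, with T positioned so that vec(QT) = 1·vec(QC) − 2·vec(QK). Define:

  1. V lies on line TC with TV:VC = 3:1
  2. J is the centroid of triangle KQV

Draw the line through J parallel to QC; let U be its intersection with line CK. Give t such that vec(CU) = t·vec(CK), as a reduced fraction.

t = 1/6

Set Q = (0, 0), C = (1, 0), K = (0, 1), T = (1, -2); any affine frame gives the same invariant.
1. V lies on line TC with TV:VC = 3:1 ⇒ V = (1, -1/2)
2. J is the centroid of triangle KQV ⇒ J = (1/3, 1/6)
through J parallel to QC: direction (1, 0); meets CK at U = (5/6, 1/6)
U = C + t·(K−C) with t = 1/6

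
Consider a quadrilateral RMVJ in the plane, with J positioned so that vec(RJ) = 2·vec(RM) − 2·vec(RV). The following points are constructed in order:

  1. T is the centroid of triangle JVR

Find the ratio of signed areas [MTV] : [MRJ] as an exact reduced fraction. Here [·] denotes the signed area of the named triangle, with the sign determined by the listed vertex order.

[MTV]:[MRJ] = -1/3

Set R = (0, 0), M = (1, 0), V = (0, 1), J = (2, -2); any affine frame gives the same invariant.
1. T is the centroid of triangle JVR ⇒ T = (2/3, -1/3)
2·[MTV] = -2/3, 2·[MRJ] = 2
[MTV]:[MRJ] = -2/3:2 = -1/3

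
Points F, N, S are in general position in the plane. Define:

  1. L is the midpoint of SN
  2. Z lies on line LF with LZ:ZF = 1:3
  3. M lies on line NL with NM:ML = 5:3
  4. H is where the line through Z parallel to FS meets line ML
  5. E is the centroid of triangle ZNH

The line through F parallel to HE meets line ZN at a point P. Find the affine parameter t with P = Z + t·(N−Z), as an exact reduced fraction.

t = -9/5

Work in coordinates with F = (0, 0), N = (1, 0), S = (0, 1).
1. L is the midpoint of SN ⇒ L = (1/2, 1/2)
2. Z lies on line LF with LZ:ZF = 1:3 ⇒ Z = (3/8, 3/8)
3. M lies on line NL with NM:ML = 5:3 ⇒ M = (11/16, 5/16)
4. H is where the line through Z parallel to FS meets line ML ⇒ H = (3/8, 5/8)
5. E is the centroid of triangle ZNH ⇒ E = (7/12, 1/3)
through F parallel to HE: direction (5/24, -7/24); meets ZN at P = (-3/4, 21/20)
P = Z + t·(N−Z) with t = -9/5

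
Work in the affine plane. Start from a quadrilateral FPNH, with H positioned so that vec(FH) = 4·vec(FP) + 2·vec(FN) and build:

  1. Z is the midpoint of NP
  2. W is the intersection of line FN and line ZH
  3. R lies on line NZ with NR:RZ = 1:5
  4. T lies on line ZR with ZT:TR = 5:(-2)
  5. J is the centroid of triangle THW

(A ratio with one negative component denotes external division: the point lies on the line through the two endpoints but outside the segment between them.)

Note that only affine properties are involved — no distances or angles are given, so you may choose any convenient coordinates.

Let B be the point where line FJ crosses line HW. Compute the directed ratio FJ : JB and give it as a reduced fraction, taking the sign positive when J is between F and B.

Assign F = (0, 0), P = (1, 0), N = (0, 1), H = (4, 2) — the answer is frame-independent, so this choice is without loss of generality.
1. Z is the midpoint of NP ⇒ Z = (1/2, 1/2)
2. W is the intersection of line FN and line ZH ⇒ W = (0, 2/7)
3. R lies on line NZ with NR:RZ = 1:5 ⇒ R = (1/12, 11/12)
4. T lies on line ZR with ZT:TR = 5:(-2) ⇒ T = (-7/36, 43/36)
5. J is the centroid of triangle THW ⇒ J = (137/108, 877/756)
line FJ meets HW at B = (137/233, 877/1631)
J = F + t·(B−F) with t = 233/108, so FJ:JB = 233/108:-125/108

FJ:JB = -233/125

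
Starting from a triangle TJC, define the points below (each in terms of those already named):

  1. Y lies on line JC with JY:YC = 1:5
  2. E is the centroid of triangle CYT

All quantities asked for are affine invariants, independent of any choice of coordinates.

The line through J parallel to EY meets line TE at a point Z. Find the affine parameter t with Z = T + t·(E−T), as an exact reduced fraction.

Work in coordinates with T = (0, 0), J = (1, 0), C = (0, 1).
1. Y lies on line JC with JY:YC = 1:5 ⇒ Y = (5/6, 1/6)
2. E is the centroid of triangle CYT ⇒ E = (5/18, 7/18)
through J parallel to EY: direction (5/9, -2/9); meets TE at Z = (2/9, 14/45)
Z = T + t·(E−T) with t = 4/5

t = 4/5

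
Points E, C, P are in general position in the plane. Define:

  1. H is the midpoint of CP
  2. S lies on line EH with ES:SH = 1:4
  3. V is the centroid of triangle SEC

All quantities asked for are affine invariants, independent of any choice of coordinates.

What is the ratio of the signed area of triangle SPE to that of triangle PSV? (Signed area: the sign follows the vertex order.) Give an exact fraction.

[SPE]:[PSV] = 3/7

Choose coordinates E = (0, 0), C = (1, 0), P = (0, 1).
1. H is the midpoint of CP ⇒ H = (1/2, 1/2)
2. S lies on line EH with ES:SH = 1:4 ⇒ S = (1/10, 1/10)
3. V is the centroid of triangle SEC ⇒ V = (11/30, 1/30)
2·[SPE] = 1/10, 2·[PSV] = 7/30
[SPE]:[PSV] = 1/10:7/30 = 3/7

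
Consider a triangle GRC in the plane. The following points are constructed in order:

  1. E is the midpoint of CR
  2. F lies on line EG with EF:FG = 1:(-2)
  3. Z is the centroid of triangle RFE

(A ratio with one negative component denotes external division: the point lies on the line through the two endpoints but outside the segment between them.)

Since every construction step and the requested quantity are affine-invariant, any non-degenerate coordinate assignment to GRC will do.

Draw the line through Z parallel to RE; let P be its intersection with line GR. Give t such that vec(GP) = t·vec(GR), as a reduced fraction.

Choose coordinates G = (0, 0), R = (1, 0), C = (0, 1).
1. E is the midpoint of CR ⇒ E = (1/2, 1/2)
2. F lies on line EG with EF:FG = 1:(-2) ⇒ F = (1, 1)
3. Z is the centroid of triangle RFE ⇒ Z = (5/6, 1/2)
through Z parallel to RE: direction (-1/2, 1/2); meets GR at P = (4/3, 0)
P = G + t·(R−G) with t = 4/3

t = 4/3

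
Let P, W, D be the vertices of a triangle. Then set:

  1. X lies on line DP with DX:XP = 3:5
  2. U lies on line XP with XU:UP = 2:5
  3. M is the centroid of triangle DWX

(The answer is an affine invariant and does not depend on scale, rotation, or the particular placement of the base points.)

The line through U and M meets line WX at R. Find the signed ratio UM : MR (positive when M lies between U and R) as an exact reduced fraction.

UM:MR = -17/7

Assign P = (0, 0), W = (1, 0), D = (0, 1) — the answer is frame-independent, so this choice is without loss of generality.
1. X lies on line DP with DX:XP = 3:5 ⇒ X = (0, 5/8)
2. U lies on line XP with XU:UP = 2:5 ⇒ U = (0, 25/56)
3. M is the centroid of triangle DWX ⇒ M = (1/3, 13/24)
line UM meets WX at R = (10/51, 205/408)
M = U + t·(R−U) with t = 17/10, so UM:MR = 17/10:-7/10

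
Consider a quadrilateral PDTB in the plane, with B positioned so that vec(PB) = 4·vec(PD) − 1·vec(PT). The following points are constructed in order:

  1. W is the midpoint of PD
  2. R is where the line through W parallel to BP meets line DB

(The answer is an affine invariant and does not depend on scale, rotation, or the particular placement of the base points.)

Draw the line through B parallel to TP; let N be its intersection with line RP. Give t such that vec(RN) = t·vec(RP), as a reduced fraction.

t = -3/5

Work in coordinates with P = (0, 0), D = (1, 0), T = (0, 1), B = (4, -1).
1. W is the midpoint of PD ⇒ W = (1/2, 0)
2. R is where the line through W parallel to BP meets line DB ⇒ R = (5/2, -1/2)
through B parallel to TP: direction (0, -1); meets RP at N = (4, -4/5)
N = R + t·(P−R) with t = -3/5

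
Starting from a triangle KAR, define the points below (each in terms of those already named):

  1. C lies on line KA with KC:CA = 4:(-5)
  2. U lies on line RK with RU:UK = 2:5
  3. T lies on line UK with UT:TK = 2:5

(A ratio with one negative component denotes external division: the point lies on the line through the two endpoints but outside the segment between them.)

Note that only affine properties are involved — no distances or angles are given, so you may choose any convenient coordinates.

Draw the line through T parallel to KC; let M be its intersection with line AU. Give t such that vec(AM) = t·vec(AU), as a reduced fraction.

t = 5/7

Set K = (0, 0), A = (1, 0), R = (0, 1); any affine frame gives the same invariant.
1. C lies on line KA with KC:CA = 4:(-5) ⇒ C = (-4, 0)
2. U lies on line RK with RU:UK = 2:5 ⇒ U = (0, 5/7)
3. T lies on line UK with UT:TK = 2:5 ⇒ T = (0, 25/49)
through T parallel to KC: direction (-4, 0); meets AU at M = (2/7, 25/49)
M = A + t·(U−A) with t = 5/7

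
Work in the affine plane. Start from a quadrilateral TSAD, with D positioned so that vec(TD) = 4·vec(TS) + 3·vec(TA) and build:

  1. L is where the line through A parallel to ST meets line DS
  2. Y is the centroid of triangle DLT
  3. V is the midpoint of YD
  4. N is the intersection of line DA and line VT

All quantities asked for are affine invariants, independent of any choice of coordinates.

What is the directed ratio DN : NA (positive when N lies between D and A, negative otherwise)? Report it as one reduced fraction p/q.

DN:NA = -1/9

Choose coordinates T = (0, 0), S = (1, 0), A = (0, 1), D = (4, 3).
1. L is where the line through A parallel to ST meets line DS ⇒ L = (2, 1)
2. Y is the centroid of triangle DLT ⇒ Y = (2, 4/3)
3. V is the midpoint of YD ⇒ V = (3, 13/6)
4. N is the intersection of line DA and line VT ⇒ N = (9/2, 13/4)
N = D + t·(A−D) with t = -1/8, so DN:NA = t:(1−t) = -1/8:9/8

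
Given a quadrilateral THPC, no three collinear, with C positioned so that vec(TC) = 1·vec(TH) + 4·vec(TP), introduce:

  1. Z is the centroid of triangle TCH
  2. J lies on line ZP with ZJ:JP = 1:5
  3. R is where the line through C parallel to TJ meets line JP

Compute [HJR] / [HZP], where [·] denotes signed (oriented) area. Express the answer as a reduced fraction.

[HJR]:[HZP] = 17/12

Choose coordinates T = (0, 0), H = (1, 0), P = (0, 1), C = (1, 4).
1. Z is the centroid of triangle TCH ⇒ Z = (2/3, 4/3)
2. J lies on line ZP with ZJ:JP = 1:5 ⇒ J = (5/9, 23/18)
3. R is where the line through C parallel to TJ meets line JP ⇒ R = (-7/18, 29/36)
2·[HJR] = 17/12, 2·[HZP] = 1
[HJR]:[HZP] = 17/12:1 = 17/12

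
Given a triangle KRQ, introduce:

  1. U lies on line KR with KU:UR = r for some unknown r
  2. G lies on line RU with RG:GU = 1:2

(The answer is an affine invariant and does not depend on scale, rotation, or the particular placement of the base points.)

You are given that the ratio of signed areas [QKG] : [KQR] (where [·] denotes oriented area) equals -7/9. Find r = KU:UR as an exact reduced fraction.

r = 1/2

Choose coordinates K = (0, 0), R = (1, 0), Q = (0, 1).
1. With KU:UR = r, write λ = r/(r+1) so U = K + λ·(R−K); U is affine-linear in λ
2. G lies on line RU with RG:GU = 1:2 ⇒ G is an affine combination of earlier points and hence also affine-linear in λ
Every point depending on U is an affine combination of U and λ-independent points, so each such coordinate is linear in λ; the λ² term in each signed area is a multiple of (R−K)×(R−K) = 0, so 2·[QKG] and 2·[KQR] are each linear in λ. Evaluating at λ=0 and λ=1:
  2·[QKG] = 1/3·λ + 2/3,   2·[KQR] = -1
So [QKG]:[KQR] = (1/3·λ + 2/3) / (-1). Setting this equal to -7/9:
  1/3·λ + 2/3 = -7/9·(-1)  ⇒  λ = 1/3
Then r = λ/(1−λ) = (1/3)/(2/3) = 1/2. Check: with r = 1/2, U = (1/3, 0) and [QKG]:[KQR] = -7/9 as required.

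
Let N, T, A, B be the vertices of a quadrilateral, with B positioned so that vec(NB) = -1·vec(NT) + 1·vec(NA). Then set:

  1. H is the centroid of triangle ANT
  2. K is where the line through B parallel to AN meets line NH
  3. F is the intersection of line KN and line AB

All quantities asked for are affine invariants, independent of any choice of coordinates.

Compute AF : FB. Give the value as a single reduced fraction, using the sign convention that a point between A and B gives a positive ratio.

AF:FB = -1/2

Assign N = (0, 0), T = (1, 0), A = (0, 1), B = (-1, 1) — the answer is frame-independent, so this choice is without loss of generality.
1. H is the centroid of triangle ANT ⇒ H = (1/3, 1/3)
2. K is where the line through B parallel to AN meets line NH ⇒ K = (-1, -1)
3. F is the intersection of line KN and line AB ⇒ F = (1, 1)
F = A + t·(B−A) with t = -1, so AF:FB = t:(1−t) = -1:2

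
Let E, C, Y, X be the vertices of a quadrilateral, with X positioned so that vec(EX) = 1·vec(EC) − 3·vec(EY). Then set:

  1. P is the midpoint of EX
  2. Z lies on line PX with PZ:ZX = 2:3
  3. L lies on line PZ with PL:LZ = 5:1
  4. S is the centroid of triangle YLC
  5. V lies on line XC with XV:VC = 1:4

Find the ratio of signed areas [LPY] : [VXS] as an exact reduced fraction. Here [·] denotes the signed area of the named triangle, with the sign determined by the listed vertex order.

[LPY]:[VXS] = 5/8

Work in coordinates with E = (0, 0), C = (1, 0), Y = (0, 1), X = (1, -3).
1. P is the midpoint of EX ⇒ P = (1/2, -3/2)
2. Z lies on line PX with PZ:ZX = 2:3 ⇒ Z = (7/10, -21/10)
3. L lies on line PZ with PL:LZ = 5:1 ⇒ L = (2/3, -2)
4. S is the centroid of triangle YLC ⇒ S = (5/9, -1/3)
5. V lies on line XC with XV:VC = 1:4 ⇒ V = (1, -12/5)
2·[LPY] = -1/6, 2·[VXS] = -4/15
[LPY]:[VXS] = -1/6:-4/15 = 5/8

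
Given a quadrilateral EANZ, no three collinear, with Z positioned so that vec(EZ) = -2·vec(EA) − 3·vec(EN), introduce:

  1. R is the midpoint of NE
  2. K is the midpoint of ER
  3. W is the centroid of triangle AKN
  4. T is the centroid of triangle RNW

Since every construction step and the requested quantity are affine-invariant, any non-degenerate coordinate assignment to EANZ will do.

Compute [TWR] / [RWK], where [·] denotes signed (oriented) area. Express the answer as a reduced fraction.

[TWR]:[RWK] = 2/3

Set E = (0, 0), A = (1, 0), N = (0, 1), Z = (-2, -3); any affine frame gives the same invariant.
1. R is the midpoint of NE ⇒ R = (0, 1/2)
2. K is the midpoint of ER ⇒ K = (0, 1/4)
3. W is the centroid of triangle AKN ⇒ W = (1/3, 5/12)
4. T is the centroid of triangle RNW ⇒ T = (1/9, 23/36)
2·[TWR] = -1/18, 2·[RWK] = -1/12
[TWR]:[RWK] = -1/18:-1/12 = 2/3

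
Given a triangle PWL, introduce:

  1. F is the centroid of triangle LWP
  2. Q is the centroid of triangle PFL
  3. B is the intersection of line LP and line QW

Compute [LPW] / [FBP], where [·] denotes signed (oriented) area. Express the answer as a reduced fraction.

[LPW]:[FBP] = 6

Choose coordinates P = (0, 0), W = (1, 0), L = (0, 1).
1. F is the centroid of triangle LWP ⇒ F = (1/3, 1/3)
2. Q is the centroid of triangle PFL ⇒ Q = (1/9, 4/9)
3. B is the intersection of line LP and line QW ⇒ B = (0, 1/2)
2·[LPW] = 1, 2·[FBP] = 1/6
[LPW]:[FBP] = 1:1/6 = 6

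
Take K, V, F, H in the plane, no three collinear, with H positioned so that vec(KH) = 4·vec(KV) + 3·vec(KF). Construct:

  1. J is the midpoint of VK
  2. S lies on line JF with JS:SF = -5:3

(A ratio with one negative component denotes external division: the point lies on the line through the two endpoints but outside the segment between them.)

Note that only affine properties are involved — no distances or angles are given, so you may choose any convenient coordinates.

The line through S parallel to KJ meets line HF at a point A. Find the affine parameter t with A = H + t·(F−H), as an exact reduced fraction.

t = 1/4

Set K = (0, 0), V = (1, 0), F = (0, 1), H = (4, 3); any affine frame gives the same invariant.
1. J is the midpoint of VK ⇒ J = (1/2, 0)
2. S lies on line JF with JS:SF = -5:3 ⇒ S = (-3/4, 5/2)
through S parallel to KJ: direction (1/2, 0); meets HF at A = (3, 5/2)
A = H + t·(F−H) with t = 1/4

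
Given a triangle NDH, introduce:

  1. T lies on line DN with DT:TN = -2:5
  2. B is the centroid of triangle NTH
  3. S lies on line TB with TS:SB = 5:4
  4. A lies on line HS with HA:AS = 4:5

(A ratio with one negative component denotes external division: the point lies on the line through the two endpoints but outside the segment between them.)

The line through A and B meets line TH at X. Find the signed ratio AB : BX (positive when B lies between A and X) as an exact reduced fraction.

Choose coordinates N = (0, 0), D = (1, 0), H = (0, 1).
1. T lies on line DN with DT:TN = -2:5 ⇒ T = (5/3, 0)
2. B is the centroid of triangle NTH ⇒ B = (5/9, 1/3)
3. S lies on line TB with TS:SB = 5:4 ⇒ S = (85/81, 5/27)
4. A lies on line HS with HA:AS = 4:5 ⇒ A = (340/729, 155/243)
line AB meets TH at X = (80/183, 45/61)
B = A + t·(X−A) with t = -61/20, so AB:BX = -61/20:81/20

AB:BX = -61/81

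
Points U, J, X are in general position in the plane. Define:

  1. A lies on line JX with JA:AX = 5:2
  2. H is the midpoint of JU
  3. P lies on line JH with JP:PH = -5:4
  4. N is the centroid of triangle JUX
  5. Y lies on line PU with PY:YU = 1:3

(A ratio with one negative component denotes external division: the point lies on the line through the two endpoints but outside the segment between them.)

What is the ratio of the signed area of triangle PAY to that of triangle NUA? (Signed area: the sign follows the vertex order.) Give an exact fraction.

[PAY]:[NUA] = 15/8

Assign U = (0, 0), J = (1, 0), X = (0, 1) — the answer is frame-independent, so this choice is without loss of generality.
1. A lies on line JX with JA:AX = 5:2 ⇒ A = (2/7, 5/7)
2. H is the midpoint of JU ⇒ H = (1/2, 0)
3. P lies on line JH with JP:PH = -5:4 ⇒ P = (-3/2, 0)
4. N is the centroid of triangle JUX ⇒ N = (1/3, 1/3)
5. Y lies on line PU with PY:YU = 1:3 ⇒ Y = (-9/8, 0)
2·[PAY] = -15/56, 2·[NUA] = -1/7
[PAY]:[NUA] = -15/56:-1/7 = 15/8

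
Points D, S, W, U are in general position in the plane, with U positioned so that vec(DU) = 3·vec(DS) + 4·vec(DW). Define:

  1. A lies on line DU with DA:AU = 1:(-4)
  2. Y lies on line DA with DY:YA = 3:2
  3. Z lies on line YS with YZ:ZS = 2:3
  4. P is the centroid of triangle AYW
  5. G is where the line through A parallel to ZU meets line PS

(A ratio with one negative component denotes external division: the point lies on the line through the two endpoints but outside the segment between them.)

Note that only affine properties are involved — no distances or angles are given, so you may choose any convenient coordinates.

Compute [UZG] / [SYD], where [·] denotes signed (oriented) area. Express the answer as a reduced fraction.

[UZG]:[SYD] = 8/3

Choose coordinates D = (0, 0), S = (1, 0), W = (0, 1), U = (3, 4).
1. A lies on line DU with DA:AU = 1:(-4) ⇒ A = (-1, -4/3)
2. Y lies on line DA with DY:YA = 3:2 ⇒ Y = (-3/5, -4/5)
3. Z lies on line YS with YZ:ZS = 2:3 ⇒ Z = (1/25, -12/25)
4. P is the centroid of triangle AYW ⇒ P = (-8/15, -17/45)
5. G is where the line through A parallel to ZU meets line PS ⇒ G = (-1089/3235, -3196/9705)
2·[UZG] = -32/15, 2·[SYD] = -4/5
[UZG]:[SYD] = -32/15:-4/5 = 8/3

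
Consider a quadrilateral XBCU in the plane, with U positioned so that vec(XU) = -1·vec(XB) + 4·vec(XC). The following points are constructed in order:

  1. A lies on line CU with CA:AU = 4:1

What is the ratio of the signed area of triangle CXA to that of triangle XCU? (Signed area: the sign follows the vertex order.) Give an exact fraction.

[CXA]:[XCU] = -4/5

Set X = (0, 0), B = (1, 0), C = (0, 1), U = (-1, 4); any affine frame gives the same invariant.
1. A lies on line CU with CA:AU = 4:1 ⇒ A = (-4/5, 17/5)
2·[CXA] = -4/5, 2·[XCU] = 1
[CXA]:[XCU] = -4/5:1 = -4/5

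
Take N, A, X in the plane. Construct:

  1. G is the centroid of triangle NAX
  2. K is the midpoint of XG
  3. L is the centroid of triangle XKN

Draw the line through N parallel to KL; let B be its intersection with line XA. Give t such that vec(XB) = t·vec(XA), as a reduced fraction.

t = 1/2

Work in coordinates with N = (0, 0), A = (1, 0), X = (0, 1).
1. G is the centroid of triangle NAX ⇒ G = (1/3, 1/3)
2. K is the midpoint of XG ⇒ K = (1/6, 2/3)
3. L is the centroid of triangle XKN ⇒ L = (1/18, 5/9)
through N parallel to KL: direction (-1/9, -1/9); meets XA at B = (1/2, 1/2)
B = X + t·(A−X) with t = 1/2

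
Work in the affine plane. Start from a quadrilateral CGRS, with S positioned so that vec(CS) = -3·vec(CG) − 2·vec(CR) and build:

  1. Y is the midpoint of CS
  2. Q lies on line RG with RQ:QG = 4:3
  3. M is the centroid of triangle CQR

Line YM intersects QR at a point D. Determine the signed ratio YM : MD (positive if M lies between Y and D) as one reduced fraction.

Choose coordinates C = (0, 0), G = (1, 0), R = (0, 1), S = (-3, -2).
1. Y is the midpoint of CS ⇒ Y = (-3/2, -1)
2. Q lies on line RG with RQ:QG = 4:3 ⇒ Q = (4/7, 3/7)
3. M is the centroid of triangle CQR ⇒ M = (4/21, 10/21)
line YM meets QR at D = (7/19, 12/19)
M = Y + t·(D−Y) with t = 19/21, so YM:MD = 19/21:2/21

YM:MD = 19/2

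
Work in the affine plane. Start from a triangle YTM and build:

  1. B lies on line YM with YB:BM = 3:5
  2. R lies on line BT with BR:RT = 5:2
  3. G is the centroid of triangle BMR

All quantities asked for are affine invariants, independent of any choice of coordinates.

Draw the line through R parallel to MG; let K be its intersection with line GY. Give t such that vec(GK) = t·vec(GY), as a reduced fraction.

Work in coordinates with Y = (0, 0), T = (1, 0), M = (0, 1).
1. B lies on line YM with YB:BM = 3:5 ⇒ B = (0, 3/8)
2. R lies on line BT with BR:RT = 5:2 ⇒ R = (5/7, 3/28)
3. G is the centroid of triangle BMR ⇒ G = (5/21, 83/168)
through R parallel to MG: direction (5/21, -85/168); meets GY at K = (65/168, 1079/1344)
K = G + t·(Y−G) with t = -5/8

t = -5/8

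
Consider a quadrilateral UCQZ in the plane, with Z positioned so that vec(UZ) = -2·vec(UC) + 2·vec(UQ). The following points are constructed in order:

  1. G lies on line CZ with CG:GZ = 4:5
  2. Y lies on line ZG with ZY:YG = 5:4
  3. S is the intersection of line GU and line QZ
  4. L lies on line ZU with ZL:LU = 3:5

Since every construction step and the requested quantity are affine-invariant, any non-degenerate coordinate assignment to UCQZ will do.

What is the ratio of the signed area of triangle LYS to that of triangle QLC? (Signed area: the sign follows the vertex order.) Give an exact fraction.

Assign U = (0, 0), C = (1, 0), Q = (0, 1), Z = (-2, 2) — the answer is frame-independent, so this choice is without loss of generality.
1. G lies on line CZ with CG:GZ = 4:5 ⇒ G = (-1/3, 8/9)
2. Y lies on line ZG with ZY:YG = 5:4 ⇒ Y = (-29/27, 112/81)
3. S is the intersection of line GU and line QZ ⇒ S = (-6/13, 16/13)
4. L lies on line ZU with ZL:LU = 3:5 ⇒ L = (-5/4, 5/4)
2·[LYS] = -35/324, 2·[QLC] = 1
[LYS]:[QLC] = -35/324:1 = -35/324

[LYS]:[QLC] = -35/324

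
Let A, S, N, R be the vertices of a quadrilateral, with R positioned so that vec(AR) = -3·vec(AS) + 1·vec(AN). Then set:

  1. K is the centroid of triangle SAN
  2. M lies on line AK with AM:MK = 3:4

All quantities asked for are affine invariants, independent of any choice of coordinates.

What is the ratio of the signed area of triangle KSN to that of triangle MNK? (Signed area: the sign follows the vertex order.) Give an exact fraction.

[KSN]:[MNK] = -7/4

Set A = (0, 0), S = (1, 0), N = (0, 1), R = (-3, 1); any affine frame gives the same invariant.
1. K is the centroid of triangle SAN ⇒ K = (1/3, 1/3)
2. M lies on line AK with AM:MK = 3:4 ⇒ M = (1/7, 1/7)
2·[KSN] = 1/3, 2·[MNK] = -4/21
[KSN]:[MNK] = 1/3:-4/21 = -7/4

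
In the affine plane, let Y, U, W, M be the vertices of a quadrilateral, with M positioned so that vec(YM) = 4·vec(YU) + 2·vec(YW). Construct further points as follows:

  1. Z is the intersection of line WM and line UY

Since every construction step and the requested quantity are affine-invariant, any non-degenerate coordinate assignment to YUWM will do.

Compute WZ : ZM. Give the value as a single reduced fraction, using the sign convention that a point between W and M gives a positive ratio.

Choose coordinates Y = (0, 0), U = (1, 0), W = (0, 1), M = (4, 2).
1. Z is the intersection of line WM and line UY ⇒ Z = (-4, 0)
Z = W + t·(M−W) with t = -1, so WZ:ZM = t:(1−t) = -1:2

WZ:ZM = -1/2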